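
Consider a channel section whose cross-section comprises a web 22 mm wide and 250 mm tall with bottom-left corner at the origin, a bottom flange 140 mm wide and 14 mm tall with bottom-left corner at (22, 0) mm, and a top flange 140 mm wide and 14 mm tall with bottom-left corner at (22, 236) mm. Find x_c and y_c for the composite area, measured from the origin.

Part | A | x̄ᵢ | ȳᵢ | A·x̄ᵢ | A·ȳᵢ
web | 5500.00 | 11.00 | 125.00 | 60500.00 | 687500.00
bottom flange | 1960.00 | 92.00 | 7.00 | 180320.00 | 13720.00
top flange | 1960.00 | 92.00 | 243.00 | 180320.00 | 476280.00
Σ | 9420.00 |  |  | 421140.00 | 1177500.00
x_c = 421140.00 / 9420.00 = 44.71 mm
y_c = 1177500.00 / 9420.00 = 125.00 mm

x_c = 44.71 mm, y_c = 125.00 mm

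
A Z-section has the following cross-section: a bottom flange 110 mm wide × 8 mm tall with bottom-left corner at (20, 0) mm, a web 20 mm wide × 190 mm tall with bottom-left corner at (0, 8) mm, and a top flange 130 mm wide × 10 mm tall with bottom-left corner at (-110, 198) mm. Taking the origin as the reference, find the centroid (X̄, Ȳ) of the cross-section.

bottom flange: A = 110 × 8 = 880.00, centroid at (75.00, 4.00).
web: A = 20 × 190 = 3800.00, centroid at (10.00, 103.00).
top flange: A = 130 × 10 = 1300.00, centroid at (-45.00, 203.00).
ΣA = 5980.00 mm²
ΣAX̄ = (880.00)(75.00) + (3800.00)(10.00) + (1300.00)(-45.00) = 45500.00 mm³
ΣAȲ = (880.00)(4.00) + (3800.00)(103.00) + (1300.00)(203.00) = 658820.00 mm³
X̄ = 45500.00 / 5980.00 = 7.61 mm
Ȳ = 658820.00 / 5980.00 = 110.17 mm

X̄ = 7.61 mm, Ȳ = 110.17 mm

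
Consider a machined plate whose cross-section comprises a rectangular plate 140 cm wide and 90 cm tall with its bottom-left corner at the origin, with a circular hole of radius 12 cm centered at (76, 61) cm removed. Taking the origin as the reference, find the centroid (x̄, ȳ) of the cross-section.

x̄ = 69.78 cm, ȳ = 44.40 cm

plate: A = 140 × 90 = 12600.00, centroid at (70.00, 45.00).
hole: A = −π·12² = -452.39, centroid at (76.00, 61.00).
ΣA = 12147.61 cm², ΣAx̄ = 847618.41 cm³, ΣAȳ = 539404.25 cm³.
x̄ = 847618.41/12147.61 = 69.78 cm; ȳ = 539404.25/12147.61 = 44.40 cm.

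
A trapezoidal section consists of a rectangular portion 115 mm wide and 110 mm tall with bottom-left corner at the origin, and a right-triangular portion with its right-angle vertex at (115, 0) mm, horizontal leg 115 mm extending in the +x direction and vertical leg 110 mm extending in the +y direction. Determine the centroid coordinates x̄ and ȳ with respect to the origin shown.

Part | A | x̄ᵢ | ȳᵢ | A·x̄ᵢ | A·ȳᵢ
rectangular portion | 12650.00 | 57.50 | 55.00 | 727375.00 | 695750.00
triangular portion | 6325.00 | 153.33 | 36.67 | 969833.33 | 231916.67
Σ | 18975.00 |  |  | 1697208.33 | 927666.67
x̄ = 1697208.33 / 18975.00 = 89.44 mm
ȳ = 927666.67 / 18975.00 = 48.89 mm

x̄ = 89.44 mm, ȳ = 48.89 mm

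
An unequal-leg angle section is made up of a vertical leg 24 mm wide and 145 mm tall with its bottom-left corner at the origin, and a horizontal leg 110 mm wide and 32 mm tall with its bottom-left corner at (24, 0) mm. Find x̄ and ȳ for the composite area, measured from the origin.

x̄ = 45.69 mm, ȳ = 44.09 mm

vertical leg: A = 24 × 145 = 3480.00, centroid at (12.00, 72.50).
horizontal leg: A = 110 × 32 = 3520.00, centroid at (79.00, 16.00).
ΣA = 7000.00 mm², ΣAx̄ = 319840.00 mm³, ΣAȳ = 308620.00 mm³.
x̄ = 319840.00/7000.00 = 45.69 mm; ȳ = 308620.00/7000.00 = 44.09 mm.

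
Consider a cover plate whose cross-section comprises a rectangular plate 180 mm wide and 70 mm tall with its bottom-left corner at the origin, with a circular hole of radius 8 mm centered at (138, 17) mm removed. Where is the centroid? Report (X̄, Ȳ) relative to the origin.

X̄ = 89.22 mm, Ȳ = 35.29 mm

Part | A | x̄ᵢ | ȳᵢ | A·x̄ᵢ | A·ȳᵢ
plate | 12600.00 | 90.00 | 35.00 | 1134000.00 | 441000.00
hole | -201.06 | 138.00 | 17.00 | -27746.55 | -3418.05
Σ | 12398.94 |  |  | 1106253.45 | 437581.95
X̄ = 1106253.45 / 12398.94 = 89.22 mm
Ȳ = 437581.95 / 12398.94 = 35.29 mm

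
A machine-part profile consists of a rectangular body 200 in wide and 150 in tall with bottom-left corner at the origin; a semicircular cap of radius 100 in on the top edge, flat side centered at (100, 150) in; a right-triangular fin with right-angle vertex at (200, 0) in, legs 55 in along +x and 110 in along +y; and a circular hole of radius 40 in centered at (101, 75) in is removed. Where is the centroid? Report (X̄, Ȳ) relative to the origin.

X̄ = 108.08 in, Ȳ = 114.55 in

Part | A | x̄ᵢ | ȳᵢ | A·x̄ᵢ | A·ȳᵢ
rectangular body | 30000.00 | 100.00 | 75.00 | 3000000.00 | 2250000.00
semicircular top | 15707.96 | 100.00 | 192.44 | 1570796.33 | 3022861.16
triangular fin | 3025.00 | 218.33 | 36.67 | 660458.33 | 110916.67
hole | -5026.55 | 101.00 | 75.00 | -507681.37 | -376991.12
Σ | 43706.42 |  |  | 4723573.29 | 5006786.71
X̄ = 4723573.29 / 43706.42 = 108.08 in
Ȳ = 5006786.71 / 43706.42 = 114.55 in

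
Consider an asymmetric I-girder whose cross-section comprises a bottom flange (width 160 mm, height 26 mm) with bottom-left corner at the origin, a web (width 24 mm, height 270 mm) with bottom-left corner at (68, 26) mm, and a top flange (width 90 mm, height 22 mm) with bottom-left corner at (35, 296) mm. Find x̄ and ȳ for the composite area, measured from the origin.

x̄ = 80.00 mm, ȳ = 135.12 mm

bottom flange: A = 160 × 26 = 4160.00, centroid at (80.00, 13.00).
web: A = 24 × 270 = 6480.00, centroid at (80.00, 161.00).
top flange: A = 90 × 22 = 1980.00, centroid at (80.00, 307.00).
ΣA = 12620.00 mm²
ΣAx̄ = (4160.00)(80.00) + (6480.00)(80.00) + (1980.00)(80.00) = 1009600.00 mm³
ΣAȳ = (4160.00)(13.00) + (6480.00)(161.00) + (1980.00)(307.00) = 1705220.00 mm³
x̄ = 1009600.00 / 12620.00 = 80.00 mm
ȳ = 1705220.00 / 12620.00 = 135.12 mm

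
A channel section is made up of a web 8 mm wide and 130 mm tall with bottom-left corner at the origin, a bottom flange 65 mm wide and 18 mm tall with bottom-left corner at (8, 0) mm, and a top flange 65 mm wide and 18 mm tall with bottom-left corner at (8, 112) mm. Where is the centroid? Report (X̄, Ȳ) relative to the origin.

web: A = 8 × 130 = 1040.00, centroid at (4.00, 65.00).
bottom flange: A = 65 × 18 = 1170.00, centroid at (40.50, 9.00).
top flange: A = 65 × 18 = 1170.00, centroid at (40.50, 121.00).
ΣA = 3380.00 mm², ΣAX̄ = 98930.00 mm³, ΣAȲ = 219700.00 mm³.
X̄ = 98930.00/3380.00 = 29.27 mm; Ȳ = 219700.00/3380.00 = 65.00 mm.

X̄ = 29.27 mm, Ȳ = 65.00 mm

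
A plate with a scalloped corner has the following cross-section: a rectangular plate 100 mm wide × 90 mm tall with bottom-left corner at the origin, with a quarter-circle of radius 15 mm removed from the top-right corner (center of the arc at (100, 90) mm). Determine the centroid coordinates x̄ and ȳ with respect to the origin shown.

x̄ = 49.13 mm, ȳ = 44.23 mm

Part | A | x̄ᵢ | ȳᵢ | A·x̄ᵢ | A·ȳᵢ
plate | 9000.00 | 50.00 | 45.00 | 450000.00 | 405000.00
removed quarter-circle | -176.71 | 93.63 | 83.63 | -16546.46 | -14779.31
Σ | 8823.29 |  |  | 433453.54 | 390220.69
x̄ = 433453.54 / 8823.29 = 49.13 mm
ȳ = 390220.69 / 8823.29 = 44.23 mm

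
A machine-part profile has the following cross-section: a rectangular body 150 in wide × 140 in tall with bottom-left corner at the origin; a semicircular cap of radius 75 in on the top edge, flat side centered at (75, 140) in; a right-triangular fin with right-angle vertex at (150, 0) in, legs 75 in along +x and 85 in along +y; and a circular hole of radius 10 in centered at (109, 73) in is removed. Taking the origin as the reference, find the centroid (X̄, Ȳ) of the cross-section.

X̄ = 84.42 in, Ȳ = 93.42 in

rectangular body: A = 150 × 140 = 21000.00, centroid at (75.00, 70.00).
semicircular top: A = ½π·75² = 8835.73, centroid at (75.00, 171.83).
triangular fin: A = ½·75·85 = 3187.50, centroid at (175.00, 28.33).
hole: A = −π·10² = -314.16, centroid at (109.00, 73.00).
ΣA = 32709.07 in²
ΣAX̄ = (21000.00)(75.00) + (8835.73)(75.00) + (3187.50)(175.00) + (-314.16)(109.00) = 2761248.84 in³
ΣAȲ = (21000.00)(70.00) + (8835.73)(171.83) + (3187.50)(28.33) + (-314.16)(73.00) = 3055630.98 in³
X̄ = 2761248.84 / 32709.07 = 84.42 in
Ȳ = 3055630.98 / 32709.07 = 93.42 in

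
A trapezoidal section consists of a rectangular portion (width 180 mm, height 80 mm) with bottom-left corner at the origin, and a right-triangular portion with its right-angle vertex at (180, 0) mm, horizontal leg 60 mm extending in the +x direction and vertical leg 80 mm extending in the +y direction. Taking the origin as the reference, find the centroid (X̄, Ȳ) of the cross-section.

X̄ = 105.71 mm, Ȳ = 38.10 mm

Part | A | x̄ᵢ | ȳᵢ | A·x̄ᵢ | A·ȳᵢ
rectangular portion | 14400.00 | 90.00 | 40.00 | 1296000.00 | 576000.00
triangular portion | 2400.00 | 200.00 | 26.67 | 480000.00 | 64000.00
Σ | 16800.00 |  |  | 1776000.00 | 640000.00
X̄ = 1776000.00 / 16800.00 = 105.71 mm
Ȳ = 640000.00 / 16800.00 = 38.10 mm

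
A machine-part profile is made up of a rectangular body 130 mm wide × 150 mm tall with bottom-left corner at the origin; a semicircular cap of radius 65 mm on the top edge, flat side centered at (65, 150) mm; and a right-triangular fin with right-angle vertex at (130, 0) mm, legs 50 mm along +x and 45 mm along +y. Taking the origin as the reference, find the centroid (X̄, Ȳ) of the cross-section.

rectangular body: A = 130 × 150 = 19500.00, centroid at (65.00, 75.00).
semicircular top: A = ½π·65² = 6636.61, centroid at (65.00, 177.59).
triangular fin: A = ½·50·45 = 1125.00, centroid at (146.67, 15.00).
ΣA = 27261.61 mm²
ΣAX̄ = (19500.00)(65.00) + (6636.61)(65.00) + (1125.00)(146.67) = 1863879.94 mm³
ΣAȲ = (19500.00)(75.00) + (6636.61)(177.59) + (1125.00)(15.00) = 2657950.51 mm³
X̄ = 1863879.94 / 27261.61 = 68.37 mm
Ȳ = 2657950.51 / 27261.61 = 97.50 mm

X̄ = 68.37 mm, Ȳ = 97.50 mm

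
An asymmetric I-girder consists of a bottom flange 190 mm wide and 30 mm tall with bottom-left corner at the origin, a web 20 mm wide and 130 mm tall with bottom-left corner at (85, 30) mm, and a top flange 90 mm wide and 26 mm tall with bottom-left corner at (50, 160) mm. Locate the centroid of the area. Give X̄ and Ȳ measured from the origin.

Part | A | x̄ᵢ | ȳᵢ | A·x̄ᵢ | A·ȳᵢ
bottom flange | 5700.00 | 95.00 | 15.00 | 541500.00 | 85500.00
web | 2600.00 | 95.00 | 95.00 | 247000.00 | 247000.00
top flange | 2340.00 | 95.00 | 173.00 | 222300.00 | 404820.00
Σ | 10640.00 |  |  | 1010800.00 | 737320.00
X̄ = 1010800.00 / 10640.00 = 95.00 mm
Ȳ = 737320.00 / 10640.00 = 69.30 mm

X̄ = 95.00 mm, Ȳ = 69.30 mm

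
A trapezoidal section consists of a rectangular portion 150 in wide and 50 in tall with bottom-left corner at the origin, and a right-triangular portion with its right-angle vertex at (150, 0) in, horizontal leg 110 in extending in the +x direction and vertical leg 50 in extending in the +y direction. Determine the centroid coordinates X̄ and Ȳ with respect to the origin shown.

X̄ = 104.96 in, Ȳ = 22.76 in

rectangular portion: A = 150 × 50 = 7500.00, centroid at (75.00, 25.00).
triangular portion: A = ½·110·50 = 2750.00, centroid at (186.67, 16.67).
ΣA = 10250.00 in², ΣAX̄ = 1075833.33 in³, ΣAȲ = 233333.33 in³.
X̄ = 1075833.33/10250.00 = 104.96 in; Ȳ = 233333.33/10250.00 = 22.76 in.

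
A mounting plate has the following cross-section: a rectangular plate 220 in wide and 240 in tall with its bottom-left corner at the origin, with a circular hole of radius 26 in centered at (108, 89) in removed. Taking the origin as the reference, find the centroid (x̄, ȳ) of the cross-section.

x̄ = 110.08 in, ȳ = 121.30 in

plate: A = 220 × 240 = 52800.00, centroid at (110.00, 120.00).
hole: A = −π·26² = -2123.72, centroid at (108.00, 89.00).
ΣA = 50676.28 in², ΣAx̄ = 5578638.60 in³, ΣAȳ = 6146989.22 in³.
x̄ = 5578638.60/50676.28 = 110.08 in; ȳ = 6146989.22/50676.28 = 121.30 in.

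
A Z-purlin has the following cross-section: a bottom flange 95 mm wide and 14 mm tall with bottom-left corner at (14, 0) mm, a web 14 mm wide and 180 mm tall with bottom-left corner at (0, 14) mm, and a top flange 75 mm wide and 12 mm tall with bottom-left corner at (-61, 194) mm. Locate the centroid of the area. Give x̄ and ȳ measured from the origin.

x̄ = 16.48 mm, ȳ = 95.03 mm

Part | A | x̄ᵢ | ȳᵢ | A·x̄ᵢ | A·ȳᵢ
bottom flange | 1330.00 | 61.50 | 7.00 | 81795.00 | 9310.00
web | 2520.00 | 7.00 | 104.00 | 17640.00 | 262080.00
top flange | 900.00 | -23.50 | 200.00 | -21150.00 | 180000.00
Σ | 4750.00 |  |  | 78285.00 | 451390.00
x̄ = 78285.00 / 4750.00 = 16.48 mm
ȳ = 451390.00 / 4750.00 = 95.03 mm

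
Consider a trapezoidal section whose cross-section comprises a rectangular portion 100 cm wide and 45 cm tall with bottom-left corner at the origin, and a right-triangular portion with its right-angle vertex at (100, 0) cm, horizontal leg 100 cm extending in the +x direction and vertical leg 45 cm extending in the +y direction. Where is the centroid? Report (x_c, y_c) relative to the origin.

x_c = 77.78 cm, y_c = 20.00 cm

Part | A | x̄ᵢ | ȳᵢ | A·x̄ᵢ | A·ȳᵢ
rectangular portion | 4500.00 | 50.00 | 22.50 | 225000.00 | 101250.00
triangular portion | 2250.00 | 133.33 | 15.00 | 300000.00 | 33750.00
Σ | 6750.00 |  |  | 525000.00 | 135000.00
x_c = 525000.00 / 6750.00 = 77.78 cm
y_c = 135000.00 / 6750.00 = 20.00 cm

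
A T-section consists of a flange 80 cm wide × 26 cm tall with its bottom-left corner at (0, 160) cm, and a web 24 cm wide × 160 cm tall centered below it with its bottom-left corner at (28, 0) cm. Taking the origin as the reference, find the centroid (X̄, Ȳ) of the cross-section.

X̄ = 40.00 cm, Ȳ = 112.68 cm

web: A = 24 × 160 = 3840.00, centroid at (40.00, 80.00).
flange: A = 80 × 26 = 2080.00, centroid at (40.00, 173.00).
ΣA = 5920.00 cm², ΣAX̄ = 236800.00 cm³, ΣAȲ = 667040.00 cm³.
X̄ = 236800.00/5920.00 = 40.00 cm; Ȳ = 667040.00/5920.00 = 112.68 cm.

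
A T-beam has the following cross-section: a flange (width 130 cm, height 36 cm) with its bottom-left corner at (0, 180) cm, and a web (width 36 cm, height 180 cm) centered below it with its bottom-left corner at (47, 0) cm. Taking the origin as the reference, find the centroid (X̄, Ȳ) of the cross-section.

Part | A | x̄ᵢ | ȳᵢ | A·x̄ᵢ | A·ȳᵢ
web | 6480.00 | 65.00 | 90.00 | 421200.00 | 583200.00
flange | 4680.00 | 65.00 | 198.00 | 304200.00 | 926640.00
Σ | 11160.00 |  |  | 725400.00 | 1509840.00
X̄ = 725400.00 / 11160.00 = 65.00 cm
Ȳ = 1509840.00 / 11160.00 = 135.29 cm

X̄ = 65.00 cm, Ȳ = 135.29 cm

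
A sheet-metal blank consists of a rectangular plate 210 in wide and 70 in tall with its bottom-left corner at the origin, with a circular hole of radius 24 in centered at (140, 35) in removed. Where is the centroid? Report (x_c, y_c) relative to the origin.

x_c = 100.09 in, y_c = 35.00 in

Part | A | x̄ᵢ | ȳᵢ | A·x̄ᵢ | A·ȳᵢ
plate | 14700.00 | 105.00 | 35.00 | 1543500.00 | 514500.00
hole | -1809.56 | 140.00 | 35.00 | -253338.03 | -63334.51
Σ | 12890.44 |  |  | 1290161.97 | 451165.49
x_c = 1290161.97 / 12890.44 = 100.09 in
y_c = 451165.49 / 12890.44 = 35.00 in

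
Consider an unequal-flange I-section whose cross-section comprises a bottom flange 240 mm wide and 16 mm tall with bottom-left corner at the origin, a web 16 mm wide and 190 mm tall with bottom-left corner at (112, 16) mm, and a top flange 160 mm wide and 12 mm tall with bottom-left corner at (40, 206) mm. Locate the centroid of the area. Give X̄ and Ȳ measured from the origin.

bottom flange: A = 240 × 16 = 3840.00, centroid at (120.00, 8.00).
web: A = 16 × 190 = 3040.00, centroid at (120.00, 111.00).
top flange: A = 160 × 12 = 1920.00, centroid at (120.00, 212.00).
ΣA = 8800.00 mm², ΣAX̄ = 1056000.00 mm³, ΣAȲ = 775200.00 mm³.
X̄ = 1056000.00/8800.00 = 120.00 mm; Ȳ = 775200.00/8800.00 = 88.09 mm.

X̄ = 120.00 mm, Ȳ = 88.09 mm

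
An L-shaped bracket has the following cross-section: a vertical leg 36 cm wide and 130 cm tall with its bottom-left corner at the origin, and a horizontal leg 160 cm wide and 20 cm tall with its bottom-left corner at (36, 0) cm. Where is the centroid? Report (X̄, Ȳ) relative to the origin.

X̄ = 57.80 cm, Ȳ = 42.66 cm

Part | A | x̄ᵢ | ȳᵢ | A·x̄ᵢ | A·ȳᵢ
vertical leg | 4680.00 | 18.00 | 65.00 | 84240.00 | 304200.00
horizontal leg | 3200.00 | 116.00 | 10.00 | 371200.00 | 32000.00
Σ | 7880.00 |  |  | 455440.00 | 336200.00
X̄ = 455440.00 / 7880.00 = 57.80 cm
Ȳ = 336200.00 / 7880.00 = 42.66 cm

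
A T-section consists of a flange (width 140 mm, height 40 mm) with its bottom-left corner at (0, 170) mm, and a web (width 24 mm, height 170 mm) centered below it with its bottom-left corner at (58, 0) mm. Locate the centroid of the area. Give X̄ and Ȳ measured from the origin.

X̄ = 70.00 mm, Ȳ = 145.74 mm

web: A = 24 × 170 = 4080.00, centroid at (70.00, 85.00).
flange: A = 140 × 40 = 5600.00, centroid at (70.00, 190.00).
ΣA = 9680.00 mm²
ΣAX̄ = (4080.00)(70.00) + (5600.00)(70.00) = 677600.00 mm³
ΣAȲ = (4080.00)(85.00) + (5600.00)(190.00) = 1410800.00 mm³
X̄ = 677600.00 / 9680.00 = 70.00 mm
Ȳ = 1410800.00 / 9680.00 = 145.74 mm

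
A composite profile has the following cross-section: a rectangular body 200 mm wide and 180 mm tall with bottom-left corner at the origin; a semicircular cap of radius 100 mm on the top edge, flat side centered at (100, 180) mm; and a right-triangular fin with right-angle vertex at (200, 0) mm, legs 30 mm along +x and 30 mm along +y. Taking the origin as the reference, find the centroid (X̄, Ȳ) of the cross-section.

X̄ = 100.95 mm, Ȳ = 129.20 mm

rectangular body: A = 200 × 180 = 36000.00, centroid at (100.00, 90.00).
semicircular top: A = ½π·100² = 15707.96, centroid at (100.00, 222.44).
triangular fin: A = ½·30·30 = 450.00, centroid at (210.00, 10.00).
ΣA = 52157.96 mm²
ΣAX̄ = (36000.00)(100.00) + (15707.96)(100.00) + (450.00)(210.00) = 5265296.33 mm³
ΣAȲ = (36000.00)(90.00) + (15707.96)(222.44) + (450.00)(10.00) = 6738600.05 mm³
X̄ = 5265296.33 / 52157.96 = 100.95 mm
Ȳ = 6738600.05 / 52157.96 = 129.20 mm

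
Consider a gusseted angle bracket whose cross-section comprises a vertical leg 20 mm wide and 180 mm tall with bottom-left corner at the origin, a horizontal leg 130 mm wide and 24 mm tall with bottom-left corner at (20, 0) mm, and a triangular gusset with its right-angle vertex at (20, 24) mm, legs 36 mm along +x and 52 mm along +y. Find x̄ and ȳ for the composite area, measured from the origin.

x̄ = 43.25 mm, ȳ = 52.26 mm

Part | A | x̄ᵢ | ȳᵢ | A·x̄ᵢ | A·ȳᵢ
vertical leg | 3600.00 | 10.00 | 90.00 | 36000.00 | 324000.00
horizontal leg | 3120.00 | 85.00 | 12.00 | 265200.00 | 37440.00
gusset | 936.00 | 32.00 | 41.33 | 29952.00 | 38688.00
Σ | 7656.00 |  |  | 331152.00 | 400128.00
x̄ = 331152.00 / 7656.00 = 43.25 mm
ȳ = 400128.00 / 7656.00 = 52.26 mm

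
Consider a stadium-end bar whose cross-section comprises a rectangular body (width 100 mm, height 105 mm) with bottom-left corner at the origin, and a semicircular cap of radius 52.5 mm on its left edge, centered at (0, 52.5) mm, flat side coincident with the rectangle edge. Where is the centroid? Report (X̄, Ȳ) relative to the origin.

rectangular body: A = 100 × 105 = 10500.00, centroid at (50.00, 52.50).
semicircular end: A = ½π·52.5² = 4329.51, centroid at (-22.28, 52.50).
ΣA = 14829.51 mm², ΣAX̄ = 428531.25 mm³, ΣAȲ = 778549.14 mm³.
X̄ = 428531.25/14829.51 = 28.90 mm; Ȳ = 778549.14/14829.51 = 52.50 mm.

X̄ = 28.90 mm, Ȳ = 52.50 mm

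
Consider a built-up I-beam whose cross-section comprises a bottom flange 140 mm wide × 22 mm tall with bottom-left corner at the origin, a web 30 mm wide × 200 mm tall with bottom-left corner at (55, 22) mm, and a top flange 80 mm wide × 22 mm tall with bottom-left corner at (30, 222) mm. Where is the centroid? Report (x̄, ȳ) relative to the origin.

bottom flange: A = 140 × 22 = 3080.00, centroid at (70.00, 11.00).
web: A = 30 × 200 = 6000.00, centroid at (70.00, 122.00).
top flange: A = 80 × 22 = 1760.00, centroid at (70.00, 233.00).
ΣA = 10840.00 mm², ΣAx̄ = 758800.00 mm³, ΣAȳ = 1175960.00 mm³.
x̄ = 758800.00/10840.00 = 70.00 mm; ȳ = 1175960.00/10840.00 = 108.48 mm.

x̄ = 70.00 mm, ȳ = 108.48 mm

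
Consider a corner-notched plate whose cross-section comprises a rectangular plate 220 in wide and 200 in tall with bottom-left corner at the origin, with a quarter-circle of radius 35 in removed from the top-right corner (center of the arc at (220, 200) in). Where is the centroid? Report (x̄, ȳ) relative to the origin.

x̄ = 107.87 in, ȳ = 98.10 in

plate: A = 220 × 200 = 44000.00, centroid at (110.00, 100.00).
removed quarter-circle: A = −¼π·35² = -962.11, centroid at (205.15, 185.15).
ΣA = 43037.89 in², ΣAx̄ = 4642626.86 in³, ΣAȳ = 4221869.12 in³.
x̄ = 4642626.86/43037.89 = 107.87 in; ȳ = 4221869.12/43037.89 = 98.10 in.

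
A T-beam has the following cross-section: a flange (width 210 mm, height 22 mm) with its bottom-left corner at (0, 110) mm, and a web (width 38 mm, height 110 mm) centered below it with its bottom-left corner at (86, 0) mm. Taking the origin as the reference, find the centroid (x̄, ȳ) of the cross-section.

x̄ = 105.00 mm, ȳ = 89.65 mm

Part | A | x̄ᵢ | ȳᵢ | A·x̄ᵢ | A·ȳᵢ
web | 4180.00 | 105.00 | 55.00 | 438900.00 | 229900.00
flange | 4620.00 | 105.00 | 121.00 | 485100.00 | 559020.00
Σ | 8800.00 |  |  | 924000.00 | 788920.00
x̄ = 924000.00 / 8800.00 = 105.00 mm
ȳ = 788920.00 / 8800.00 = 89.65 mm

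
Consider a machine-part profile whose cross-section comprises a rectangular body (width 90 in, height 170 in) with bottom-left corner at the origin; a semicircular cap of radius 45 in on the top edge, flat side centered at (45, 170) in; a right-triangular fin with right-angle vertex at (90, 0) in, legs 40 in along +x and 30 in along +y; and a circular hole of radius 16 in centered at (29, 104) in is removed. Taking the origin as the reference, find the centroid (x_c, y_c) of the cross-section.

x_c = 47.62 in, y_c = 99.82 in

rectangular body: A = 90 × 170 = 15300.00, centroid at (45.00, 85.00).
semicircular top: A = ½π·45² = 3180.86, centroid at (45.00, 189.10).
triangular fin: A = ½·40·30 = 600.00, centroid at (103.33, 10.00).
hole: A = −π·16² = -804.25, centroid at (29.00, 104.00).
ΣA = 18276.61 in²
ΣAx_c = (15300.00)(45.00) + (3180.86)(45.00) + (600.00)(103.33) + (-804.25)(29.00) = 870315.63 in³
ΣAy_c = (15300.00)(85.00) + (3180.86)(189.10) + (600.00)(10.00) + (-804.25)(104.00) = 1824354.87 in³
x_c = 870315.63 / 18276.61 = 47.62 in
y_c = 1824354.87 / 18276.61 = 99.82 in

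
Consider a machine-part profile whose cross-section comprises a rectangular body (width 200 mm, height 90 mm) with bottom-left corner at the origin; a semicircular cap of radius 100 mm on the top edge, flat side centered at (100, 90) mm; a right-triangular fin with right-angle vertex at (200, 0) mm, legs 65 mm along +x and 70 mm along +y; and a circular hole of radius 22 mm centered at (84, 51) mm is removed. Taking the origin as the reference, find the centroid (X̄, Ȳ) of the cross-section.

Part | A | x̄ᵢ | ȳᵢ | A·x̄ᵢ | A·ȳᵢ
rectangular body | 18000.00 | 100.00 | 45.00 | 1800000.00 | 810000.00
semicircular top | 15707.96 | 100.00 | 132.44 | 1570796.33 | 2080383.36
triangular fin | 2275.00 | 221.67 | 23.33 | 504291.67 | 53083.33
hole | -1520.53 | 84.00 | 51.00 | -127724.59 | -77547.07
Σ | 34462.43 |  |  | 3747363.40 | 2865919.62
X̄ = 3747363.40 / 34462.43 = 108.74 mm
Ȳ = 2865919.62 / 34462.43 = 83.16 mm

X̄ = 108.74 mm, Ȳ = 83.16 mm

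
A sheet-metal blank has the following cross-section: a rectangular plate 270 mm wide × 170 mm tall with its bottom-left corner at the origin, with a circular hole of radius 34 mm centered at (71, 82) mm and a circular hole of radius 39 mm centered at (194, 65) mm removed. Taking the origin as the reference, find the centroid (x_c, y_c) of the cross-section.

plate: A = 270 × 170 = 45900.00, centroid at (135.00, 85.00).
hole 1: A = −π·34² = -3631.68, centroid at (71.00, 82.00).
hole 2: A = −π·39² = -4778.36, centroid at (194.00, 65.00).
ΣA = 37489.96 mm²
ΣAx_c = (45900.00)(135.00) + (-3631.68)(71.00) + (-4778.36)(194.00) = 5011648.33 mm³
ΣAy_c = (45900.00)(85.00) + (-3631.68)(82.00) + (-4778.36)(65.00) = 3293108.59 mm³
x_c = 5011648.33 / 37489.96 = 133.68 mm
y_c = 3293108.59 / 37489.96 = 87.84 mm

x_c = 133.68 mm, y_c = 87.84 mm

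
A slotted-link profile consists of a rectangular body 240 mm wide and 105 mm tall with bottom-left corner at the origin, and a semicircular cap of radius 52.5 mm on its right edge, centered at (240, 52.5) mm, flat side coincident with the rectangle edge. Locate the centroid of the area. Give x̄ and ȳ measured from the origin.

x̄ = 140.86 mm, ȳ = 52.50 mm

rectangular body: A = 240 × 105 = 25200.00, centroid at (120.00, 52.50).
semicircular end: A = ½π·52.5² = 4329.51, centroid at (262.28, 52.50).
ΣA = 29529.51 mm²
ΣAx̄ = (25200.00)(120.00) + (4329.51)(262.28) = 4159550.52 mm³
ΣAȳ = (25200.00)(52.50) + (4329.51)(52.50) = 1550299.14 mm³
x̄ = 4159550.52 / 29529.51 = 140.86 mm
ȳ = 1550299.14 / 29529.51 = 52.50 mm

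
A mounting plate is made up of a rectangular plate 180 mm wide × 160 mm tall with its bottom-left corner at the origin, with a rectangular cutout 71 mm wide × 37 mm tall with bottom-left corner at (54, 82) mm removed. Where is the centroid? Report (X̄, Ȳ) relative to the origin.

X̄ = 90.05 mm, Ȳ = 77.94 mm

plate: A = 180 × 160 = 28800.00, centroid at (90.00, 80.00).
hole: A = −(71 × 37) = -2627.00, centroid at (89.50, 100.50).
ΣA = 26173.00 mm²
ΣAX̄ = (28800.00)(90.00) + (-2627.00)(89.50) = 2356883.50 mm³
ΣAȲ = (28800.00)(80.00) + (-2627.00)(100.50) = 2039986.50 mm³
X̄ = 2356883.50 / 26173.00 = 90.05 mm
Ȳ = 2039986.50 / 26173.00 = 77.94 mm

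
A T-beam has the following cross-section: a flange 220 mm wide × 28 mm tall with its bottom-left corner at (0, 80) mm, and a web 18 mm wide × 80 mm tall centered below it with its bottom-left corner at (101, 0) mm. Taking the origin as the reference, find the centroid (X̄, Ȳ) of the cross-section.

web: A = 18 × 80 = 1440.00, centroid at (110.00, 40.00).
flange: A = 220 × 28 = 6160.00, centroid at (110.00, 94.00).
ΣA = 7600.00 mm²
ΣAX̄ = (1440.00)(110.00) + (6160.00)(110.00) = 836000.00 mm³
ΣAȲ = (1440.00)(40.00) + (6160.00)(94.00) = 636640.00 mm³
X̄ = 836000.00 / 7600.00 = 110.00 mm
Ȳ = 636640.00 / 7600.00 = 83.77 mm

X̄ = 110.00 mm, Ȳ = 83.77 mm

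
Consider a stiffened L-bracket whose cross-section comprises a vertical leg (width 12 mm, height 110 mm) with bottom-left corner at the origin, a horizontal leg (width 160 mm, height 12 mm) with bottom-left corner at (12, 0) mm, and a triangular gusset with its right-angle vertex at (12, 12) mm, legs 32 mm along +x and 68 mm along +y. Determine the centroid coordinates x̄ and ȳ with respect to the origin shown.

x̄ = 48.34 mm, ȳ = 28.15 mm

Part | A | x̄ᵢ | ȳᵢ | A·x̄ᵢ | A·ȳᵢ
vertical leg | 1320.00 | 6.00 | 55.00 | 7920.00 | 72600.00
horizontal leg | 1920.00 | 92.00 | 6.00 | 176640.00 | 11520.00
gusset | 1088.00 | 22.67 | 34.67 | 24661.33 | 37717.33
Σ | 4328.00 |  |  | 209221.33 | 121837.33
x̄ = 209221.33 / 4328.00 = 48.34 mm
ȳ = 121837.33 / 4328.00 = 28.15 mm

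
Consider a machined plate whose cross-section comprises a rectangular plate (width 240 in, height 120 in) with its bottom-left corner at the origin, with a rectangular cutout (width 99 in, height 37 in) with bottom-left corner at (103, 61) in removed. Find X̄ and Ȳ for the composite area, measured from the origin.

plate: A = 240 × 120 = 28800.00, centroid at (120.00, 60.00).
hole: A = −(99 × 37) = -3663.00, centroid at (152.50, 79.50).
ΣA = 25137.00 in², ΣAX̄ = 2897392.50 in³, ΣAȲ = 1436791.50 in³.
X̄ = 2897392.50/25137.00 = 115.26 in; Ȳ = 1436791.50/25137.00 = 57.16 in.

X̄ = 115.26 in, Ȳ = 57.16 in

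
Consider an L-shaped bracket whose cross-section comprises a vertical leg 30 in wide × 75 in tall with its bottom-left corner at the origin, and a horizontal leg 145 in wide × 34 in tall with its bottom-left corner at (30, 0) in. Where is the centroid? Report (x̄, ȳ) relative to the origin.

vertical leg: A = 30 × 75 = 2250.00, centroid at (15.00, 37.50).
horizontal leg: A = 145 × 34 = 4930.00, centroid at (102.50, 17.00).
ΣA = 7180.00 in², ΣAx̄ = 539075.00 in³, ΣAȳ = 168185.00 in³.
x̄ = 539075.00/7180.00 = 75.08 in; ȳ = 168185.00/7180.00 = 23.42 in.

x̄ = 75.08 in, ȳ = 23.42 in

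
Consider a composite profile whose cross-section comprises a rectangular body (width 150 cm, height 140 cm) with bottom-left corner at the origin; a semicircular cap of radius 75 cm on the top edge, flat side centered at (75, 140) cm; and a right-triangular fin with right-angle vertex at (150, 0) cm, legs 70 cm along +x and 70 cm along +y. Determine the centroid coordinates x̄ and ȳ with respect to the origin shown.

rectangular body: A = 150 × 140 = 21000.00, centroid at (75.00, 70.00).
semicircular top: A = ½π·75² = 8835.73, centroid at (75.00, 171.83).
triangular fin: A = ½·70·70 = 2450.00, centroid at (173.33, 23.33).
ΣA = 32285.73 cm², ΣAx̄ = 2662346.37 cm³, ΣAȳ = 3045418.77 cm³.
x̄ = 2662346.37/32285.73 = 82.46 cm; ȳ = 3045418.77/32285.73 = 94.33 cm.

x̄ = 82.46 cm, ȳ = 94.33 cm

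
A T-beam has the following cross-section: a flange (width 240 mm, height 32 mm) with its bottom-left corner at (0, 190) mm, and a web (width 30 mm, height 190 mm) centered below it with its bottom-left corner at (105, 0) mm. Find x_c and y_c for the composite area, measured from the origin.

web: A = 30 × 190 = 5700.00, centroid at (120.00, 95.00).
flange: A = 240 × 32 = 7680.00, centroid at (120.00, 206.00).
ΣA = 13380.00 mm², ΣAx_c = 1605600.00 mm³, ΣAy_c = 2123580.00 mm³.
x_c = 1605600.00/13380.00 = 120.00 mm; y_c = 2123580.00/13380.00 = 158.71 mm.

x_c = 120.00 mm, y_c = 158.71 mm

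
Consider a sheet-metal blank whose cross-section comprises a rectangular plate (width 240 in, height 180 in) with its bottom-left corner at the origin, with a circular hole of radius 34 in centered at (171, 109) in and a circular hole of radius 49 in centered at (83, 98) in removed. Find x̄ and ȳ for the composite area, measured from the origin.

x̄ = 122.93 in, ȳ = 85.96 in

Part | A | x̄ᵢ | ȳᵢ | A·x̄ᵢ | A·ȳᵢ
plate | 43200.00 | 120.00 | 90.00 | 5184000.00 | 3888000.00
hole 1 | -3631.68 | 171.00 | 109.00 | -621017.47 | -395853.24
hole 2 | -7542.96 | 83.00 | 98.00 | -626066.01 | -739210.47
Σ | 32025.35 |  |  | 3936916.52 | 2752936.29
x̄ = 3936916.52 / 32025.35 = 122.93 in
ȳ = 2752936.29 / 32025.35 = 85.96 in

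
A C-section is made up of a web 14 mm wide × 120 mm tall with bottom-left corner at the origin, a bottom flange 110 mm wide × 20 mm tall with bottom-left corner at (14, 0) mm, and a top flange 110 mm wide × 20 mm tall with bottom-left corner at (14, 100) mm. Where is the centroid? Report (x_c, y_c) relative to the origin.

x_c = 51.87 mm, y_c = 60.00 mm

web: A = 14 × 120 = 1680.00, centroid at (7.00, 60.00).
bottom flange: A = 110 × 20 = 2200.00, centroid at (69.00, 10.00).
top flange: A = 110 × 20 = 2200.00, centroid at (69.00, 110.00).
ΣA = 6080.00 mm², ΣAx_c = 315360.00 mm³, ΣAy_c = 364800.00 mm³.
x_c = 315360.00/6080.00 = 51.87 mm; y_c = 364800.00/6080.00 = 60.00 mm.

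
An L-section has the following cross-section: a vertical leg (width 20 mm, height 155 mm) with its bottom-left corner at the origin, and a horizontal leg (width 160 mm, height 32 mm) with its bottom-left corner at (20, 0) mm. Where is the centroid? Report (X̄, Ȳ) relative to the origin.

X̄ = 66.06 mm, Ȳ = 39.19 mm

vertical leg: A = 20 × 155 = 3100.00, centroid at (10.00, 77.50).
horizontal leg: A = 160 × 32 = 5120.00, centroid at (100.00, 16.00).
ΣA = 8220.00 mm², ΣAX̄ = 543000.00 mm³, ΣAȲ = 322170.00 mm³.
X̄ = 543000.00/8220.00 = 66.06 mm; Ȳ = 322170.00/8220.00 = 39.19 mm.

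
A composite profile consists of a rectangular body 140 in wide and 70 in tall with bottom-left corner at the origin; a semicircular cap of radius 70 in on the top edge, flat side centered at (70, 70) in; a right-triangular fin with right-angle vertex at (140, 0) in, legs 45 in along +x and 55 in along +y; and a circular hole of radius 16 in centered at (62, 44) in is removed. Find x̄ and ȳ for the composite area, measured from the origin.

x̄ = 76.23 in, ȳ = 61.22 in

Part | A | x̄ᵢ | ȳᵢ | A·x̄ᵢ | A·ȳᵢ
rectangular body | 9800.00 | 70.00 | 35.00 | 686000.00 | 343000.00
semicircular top | 7696.90 | 70.00 | 99.71 | 538783.14 | 767449.81
triangular fin | 1237.50 | 155.00 | 18.33 | 191812.50 | 22687.50
hole | -804.25 | 62.00 | 44.00 | -49863.36 | -35386.90
Σ | 17930.15 |  |  | 1366732.28 | 1097750.41
x̄ = 1366732.28 / 17930.15 = 76.23 in
ȳ = 1097750.41 / 17930.15 = 61.22 in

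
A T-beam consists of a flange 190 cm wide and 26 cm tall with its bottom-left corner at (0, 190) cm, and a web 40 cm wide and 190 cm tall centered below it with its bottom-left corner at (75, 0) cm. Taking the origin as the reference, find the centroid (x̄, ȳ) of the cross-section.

x̄ = 95.00 cm, ȳ = 137.55 cm

web: A = 40 × 190 = 7600.00, centroid at (95.00, 95.00).
flange: A = 190 × 26 = 4940.00, centroid at (95.00, 203.00).
ΣA = 12540.00 cm², ΣAx̄ = 1191300.00 cm³, ΣAȳ = 1724820.00 cm³.
x̄ = 1191300.00/12540.00 = 95.00 cm; ȳ = 1724820.00/12540.00 = 137.55 cm.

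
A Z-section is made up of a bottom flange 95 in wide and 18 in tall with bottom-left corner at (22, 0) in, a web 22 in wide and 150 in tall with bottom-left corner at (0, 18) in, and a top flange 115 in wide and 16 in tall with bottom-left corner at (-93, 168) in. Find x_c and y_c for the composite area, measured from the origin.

Part | A | x̄ᵢ | ȳᵢ | A·x̄ᵢ | A·ȳᵢ
bottom flange | 1710.00 | 69.50 | 9.00 | 118845.00 | 15390.00
web | 3300.00 | 11.00 | 93.00 | 36300.00 | 306900.00
top flange | 1840.00 | -35.50 | 176.00 | -65320.00 | 323840.00
Σ | 6850.00 |  |  | 89825.00 | 646130.00
x_c = 89825.00 / 6850.00 = 13.11 in
y_c = 646130.00 / 6850.00 = 94.33 in

x_c = 13.11 in, y_c = 94.33 in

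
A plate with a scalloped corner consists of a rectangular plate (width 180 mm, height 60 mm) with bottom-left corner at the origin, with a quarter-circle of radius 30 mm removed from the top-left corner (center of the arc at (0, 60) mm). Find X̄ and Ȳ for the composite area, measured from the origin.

plate: A = 180 × 60 = 10800.00, centroid at (90.00, 30.00).
removed quarter-circle: A = −¼π·30² = -706.86, centroid at (12.73, 47.27).
ΣA = 10093.14 mm²
ΣAX̄ = (10800.00)(90.00) + (-706.86)(12.73) = 963000.00 mm³
ΣAȲ = (10800.00)(30.00) + (-706.86)(47.27) = 290588.50 mm³
X̄ = 963000.00 / 10093.14 = 95.41 mm
Ȳ = 290588.50 / 10093.14 = 28.79 mm

X̄ = 95.41 mm, Ȳ = 28.79 mm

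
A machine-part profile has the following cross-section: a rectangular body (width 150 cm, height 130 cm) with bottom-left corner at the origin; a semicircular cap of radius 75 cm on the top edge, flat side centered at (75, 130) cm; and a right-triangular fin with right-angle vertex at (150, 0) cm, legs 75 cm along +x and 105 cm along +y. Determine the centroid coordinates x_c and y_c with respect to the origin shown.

x_c = 87.20 cm, y_c = 87.85 cm

rectangular body: A = 150 × 130 = 19500.00, centroid at (75.00, 65.00).
semicircular top: A = ½π·75² = 8835.73, centroid at (75.00, 161.83).
triangular fin: A = ½·75·105 = 3937.50, centroid at (175.00, 35.00).
ΣA = 32273.23 cm², ΣAx_c = 2814242.20 cm³, ΣAy_c = 2835207.31 cm³.
x_c = 2814242.20/32273.23 = 87.20 cm; y_c = 2835207.31/32273.23 = 87.85 cm.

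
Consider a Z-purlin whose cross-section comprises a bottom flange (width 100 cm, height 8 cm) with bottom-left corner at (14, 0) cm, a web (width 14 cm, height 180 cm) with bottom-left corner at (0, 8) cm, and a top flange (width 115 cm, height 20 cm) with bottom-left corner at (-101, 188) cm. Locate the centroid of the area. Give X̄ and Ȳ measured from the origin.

Part | A | x̄ᵢ | ȳᵢ | A·x̄ᵢ | A·ȳᵢ
bottom flange | 800.00 | 64.00 | 4.00 | 51200.00 | 3200.00
web | 2520.00 | 7.00 | 98.00 | 17640.00 | 246960.00
top flange | 2300.00 | -43.50 | 198.00 | -100050.00 | 455400.00
Σ | 5620.00 |  |  | -31210.00 | 705560.00
X̄ = -31210.00 / 5620.00 = -5.55 cm
Ȳ = 705560.00 / 5620.00 = 125.54 cm

X̄ = -5.55 cm, Ȳ = 125.54 cm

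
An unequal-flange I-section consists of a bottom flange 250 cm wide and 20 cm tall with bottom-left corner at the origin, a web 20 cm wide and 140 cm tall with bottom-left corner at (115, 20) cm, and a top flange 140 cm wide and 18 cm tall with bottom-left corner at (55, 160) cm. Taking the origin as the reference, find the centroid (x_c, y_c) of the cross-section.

bottom flange: A = 250 × 20 = 5000.00, centroid at (125.00, 10.00).
web: A = 20 × 140 = 2800.00, centroid at (125.00, 90.00).
top flange: A = 140 × 18 = 2520.00, centroid at (125.00, 169.00).
ΣA = 10320.00 cm², ΣAx_c = 1290000.00 cm³, ΣAy_c = 727880.00 cm³.
x_c = 1290000.00/10320.00 = 125.00 cm; y_c = 727880.00/10320.00 = 70.53 cm.

x_c = 125.00 cm, y_c = 70.53 cm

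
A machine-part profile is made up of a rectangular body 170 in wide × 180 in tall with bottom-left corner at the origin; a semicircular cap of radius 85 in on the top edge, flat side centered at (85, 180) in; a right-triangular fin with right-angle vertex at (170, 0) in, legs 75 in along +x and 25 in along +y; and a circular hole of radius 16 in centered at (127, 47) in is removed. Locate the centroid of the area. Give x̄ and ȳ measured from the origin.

x̄ = 86.65 in, ȳ = 123.00 in

rectangular body: A = 170 × 180 = 30600.00, centroid at (85.00, 90.00).
semicircular top: A = ½π·85² = 11349.00, centroid at (85.00, 216.08).
triangular fin: A = ½·75·25 = 937.50, centroid at (195.00, 8.33).
hole: A = −π·16² = -804.25, centroid at (127.00, 47.00).
ΣA = 42082.26 in², ΣAx̄ = 3646338.33 in³, ΣAȳ = 5176250.15 in³.
x̄ = 3646338.33/42082.26 = 86.65 in; ȳ = 5176250.15/42082.26 = 123.00 in.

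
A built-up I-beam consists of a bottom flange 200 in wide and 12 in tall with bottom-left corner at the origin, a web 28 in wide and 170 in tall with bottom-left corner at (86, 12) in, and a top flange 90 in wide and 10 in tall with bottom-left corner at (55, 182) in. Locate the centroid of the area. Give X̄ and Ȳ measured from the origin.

bottom flange: A = 200 × 12 = 2400.00, centroid at (100.00, 6.00).
web: A = 28 × 170 = 4760.00, centroid at (100.00, 97.00).
top flange: A = 90 × 10 = 900.00, centroid at (100.00, 187.00).
ΣA = 8060.00 in², ΣAX̄ = 806000.00 in³, ΣAȲ = 644420.00 in³.
X̄ = 806000.00/8060.00 = 100.00 in; Ȳ = 644420.00/8060.00 = 79.95 in.

X̄ = 100.00 in, Ȳ = 79.95 in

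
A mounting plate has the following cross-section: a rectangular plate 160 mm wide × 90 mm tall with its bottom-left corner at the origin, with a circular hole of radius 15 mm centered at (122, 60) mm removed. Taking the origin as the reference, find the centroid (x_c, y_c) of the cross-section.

plate: A = 160 × 90 = 14400.00, centroid at (80.00, 45.00).
hole: A = −π·15² = -706.86, centroid at (122.00, 60.00).
ΣA = 13693.14 mm²
ΣAx_c = (14400.00)(80.00) + (-706.86)(122.00) = 1065763.28 mm³
ΣAy_c = (14400.00)(45.00) + (-706.86)(60.00) = 605588.50 mm³
x_c = 1065763.28 / 13693.14 = 77.83 mm
y_c = 605588.50 / 13693.14 = 44.23 mm

x_c = 77.83 mm, y_c = 44.23 mm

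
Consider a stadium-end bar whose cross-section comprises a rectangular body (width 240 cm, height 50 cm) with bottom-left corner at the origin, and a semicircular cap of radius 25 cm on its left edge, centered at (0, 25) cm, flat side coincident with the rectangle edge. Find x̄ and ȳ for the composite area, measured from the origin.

rectangular body: A = 240 × 50 = 12000.00, centroid at (120.00, 25.00).
semicircular end: A = ½π·25² = 981.75, centroid at (-10.61, 25.00).
ΣA = 12981.75 cm²
ΣAx̄ = (12000.00)(120.00) + (981.75)(-10.61) = 1429583.33 cm³
ΣAȳ = (12000.00)(25.00) + (981.75)(25.00) = 324543.69 cm³
x̄ = 1429583.33 / 12981.75 = 110.12 cm
ȳ = 324543.69 / 12981.75 = 25.00 cm

x̄ = 110.12 cm, ȳ = 25.00 cm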